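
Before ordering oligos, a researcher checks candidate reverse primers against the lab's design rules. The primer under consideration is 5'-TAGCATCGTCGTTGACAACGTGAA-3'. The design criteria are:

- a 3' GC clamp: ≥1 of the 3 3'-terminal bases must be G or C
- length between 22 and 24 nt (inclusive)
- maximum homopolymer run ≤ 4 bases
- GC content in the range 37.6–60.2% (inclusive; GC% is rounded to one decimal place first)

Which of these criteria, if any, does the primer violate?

Meets all criteria.

Base counts: A=7, T=6, G=6, C=5 (length 24).
GC clamp: 3' end GAA has 1 G/C ✓
length: length 24 ✓
homopolymer run: longest run = 2 ✓
GC content: GC 11/24 = 45.8% ✓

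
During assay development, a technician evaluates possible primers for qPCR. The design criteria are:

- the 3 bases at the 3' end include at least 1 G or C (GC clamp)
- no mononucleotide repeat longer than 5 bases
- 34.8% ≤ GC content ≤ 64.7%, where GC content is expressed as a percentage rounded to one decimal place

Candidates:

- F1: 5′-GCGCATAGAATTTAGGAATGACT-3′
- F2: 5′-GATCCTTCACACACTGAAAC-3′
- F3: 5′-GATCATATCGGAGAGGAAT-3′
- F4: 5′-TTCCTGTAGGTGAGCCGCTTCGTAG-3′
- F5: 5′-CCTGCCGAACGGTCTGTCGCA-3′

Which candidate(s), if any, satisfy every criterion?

F1 (23 nt, A=8 T=6 G=6 C=3): 3' end ACT has 1 G/C ✓; longest run = 3 ✓; GC 9/23 = 39.1% ✓ — passes.
F2 (20 nt, A=7 T=4 G=2 C=7): 3' end AAC has 1 G/C ✓; longest run = 3 ✓; GC 9/20 = 45.0% ✓ — passes.
F3 (19 nt, A=7 T=4 G=6 C=2): 3' end AAT has 0 G/C, need ≥1 ✗; longest run = 2 ✓; GC 8/19 = 42.1% ✓ — fails.
F4 (25 nt, A=3 T=8 G=8 C=6): 3' end TAG has 1 G/C ✓; longest run = 2 ✓; GC 14/25 = 56.0% ✓ — passes.
F5 (21 nt, A=3 T=4 G=6 C=8): 3' end GCA has 2 G/C ✓; longest run = 2 ✓; GC 14/21 = 66.7%, outside 34.8–64.7% ✗ — fails.

F1, F2 and F4.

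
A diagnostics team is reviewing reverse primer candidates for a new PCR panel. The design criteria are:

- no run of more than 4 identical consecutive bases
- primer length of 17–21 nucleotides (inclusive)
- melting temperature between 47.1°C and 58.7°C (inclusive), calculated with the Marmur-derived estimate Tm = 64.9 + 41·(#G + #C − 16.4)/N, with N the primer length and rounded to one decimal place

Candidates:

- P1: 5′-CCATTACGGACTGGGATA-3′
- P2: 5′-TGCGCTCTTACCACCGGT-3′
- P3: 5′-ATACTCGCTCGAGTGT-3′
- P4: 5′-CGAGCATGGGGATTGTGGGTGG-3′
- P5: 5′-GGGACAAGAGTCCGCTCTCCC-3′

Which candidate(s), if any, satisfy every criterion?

P1 (18 nt, A=5 T=4 G=5 C=4): longest run = 3 ✓; length 18 ✓; Tm = 64.9 + 41·(9 − 16.4)/18 = 48.0°C ✓ — passes.
P2 (18 nt, A=2 T=5 G=4 C=7): longest run = 2 ✓; length 18 ✓; Tm = 64.9 + 41·(11 − 16.4)/18 = 52.6°C ✓ — passes.
P3 (16 nt, A=3 T=5 G=4 C=4): longest run = 1 ✓; length 16, outside 17–21 ✗; Tm = 64.9 + 41·(8 − 16.4)/16 = 43.4°C, outside 47.1–58.7°C ✗ — fails.
P4 (22 nt, A=3 T=5 G=12 C=2): longest run = 4 ✓; length 22, outside 17–21 ✗; Tm = 64.9 + 41·(14 − 16.4)/22 = 60.4°C, outside 47.1–58.7°C ✗ — fails.
P5 (21 nt, A=4 T=3 G=6 C=8): longest run = 3 ✓; length 21 ✓; Tm = 64.9 + 41·(14 − 16.4)/21 = 60.2°C, outside 47.1–58.7°C ✗ — fails.

P1 and P2.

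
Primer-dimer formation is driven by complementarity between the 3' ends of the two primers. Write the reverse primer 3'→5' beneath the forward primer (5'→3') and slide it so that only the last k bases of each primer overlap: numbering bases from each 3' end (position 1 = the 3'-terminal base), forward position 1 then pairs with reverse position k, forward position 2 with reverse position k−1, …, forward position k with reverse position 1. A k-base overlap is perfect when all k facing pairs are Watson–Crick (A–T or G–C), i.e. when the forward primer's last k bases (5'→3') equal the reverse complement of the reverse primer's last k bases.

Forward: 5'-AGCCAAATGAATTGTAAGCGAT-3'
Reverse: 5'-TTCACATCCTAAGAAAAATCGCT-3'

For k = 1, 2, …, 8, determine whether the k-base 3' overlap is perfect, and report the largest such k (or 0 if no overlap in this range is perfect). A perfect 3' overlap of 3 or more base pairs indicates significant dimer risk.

Longest perfect overlap: 6 complementary base pairs; significant dimer risk (threshold 3).

Last 8 bases (5'→3') — forward …TAAGCGAT, reverse …AAATCGCT.
Reverse complement of the reverse primer's last 8 bases: AGCGATTT; its first k bases are the reverse complement of the reverse primer's last k bases, so a perfect k-base overlap needs the forward primer's last k bases to equal them.
Comparing (forward last k vs required): k=1: T vs A ✗; k=2: AT vs AG ✗; k=3: GAT vs AGC ✗; k=4: CGAT vs AGCG ✗; k=5: GCGAT vs AGCGA ✗; k=6: AGCGAT vs AGCGAT ✓; k=7: AAGCGAT vs AGCGATT ✗; k=8: TAAGCGAT vs AGCGATTT ✗.
Only k = 6 is perfect, so the longest perfect 3' overlap is 6.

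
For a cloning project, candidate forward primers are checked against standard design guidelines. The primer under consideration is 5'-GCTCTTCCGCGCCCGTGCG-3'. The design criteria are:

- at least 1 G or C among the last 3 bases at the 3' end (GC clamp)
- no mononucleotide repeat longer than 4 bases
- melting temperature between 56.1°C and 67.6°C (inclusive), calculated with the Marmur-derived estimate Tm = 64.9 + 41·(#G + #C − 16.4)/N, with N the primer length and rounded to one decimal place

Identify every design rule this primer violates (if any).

Meets all criteria.

Base counts: A=0, T=4, G=6, C=9 (length 19).
GC clamp: 3' end GCG has 3 G/C ✓
homopolymer run: longest run = 3 ✓
Tm: Tm = 64.9 + 41·(15 − 16.4)/19 = 61.9°C ✓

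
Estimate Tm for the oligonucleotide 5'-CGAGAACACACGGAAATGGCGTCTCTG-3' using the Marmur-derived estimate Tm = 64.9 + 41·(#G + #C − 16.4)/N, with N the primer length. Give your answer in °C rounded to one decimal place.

Base counts: A=8, T=4, G=8, C=7; G+C = 15, N = 27.
Tm = 64.9 + 41·(15 − 16.4)/27 = 64.9 + -57.40/27 = 62.8°C.

62.8°C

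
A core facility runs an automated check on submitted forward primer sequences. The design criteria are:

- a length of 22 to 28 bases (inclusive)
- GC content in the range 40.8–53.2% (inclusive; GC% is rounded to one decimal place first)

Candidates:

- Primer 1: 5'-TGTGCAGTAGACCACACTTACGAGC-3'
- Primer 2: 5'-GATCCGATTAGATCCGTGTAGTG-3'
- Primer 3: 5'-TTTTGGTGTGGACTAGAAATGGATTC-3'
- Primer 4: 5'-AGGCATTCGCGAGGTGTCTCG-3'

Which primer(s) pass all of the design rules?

Primer 1 (25 nt, A=7 T=5 G=6 C=7): length 25 ✓; GC 13/25 = 52.0% ✓ — passes.
Primer 2 (23 nt, A=5 T=7 G=7 C=4): length 23 ✓; GC 11/23 = 47.8% ✓ — passes.
Primer 3 (26 nt, A=6 T=10 G=8 C=2): length 26 ✓; GC 10/26 = 38.5%, outside 40.8–53.2% ✗ — fails.
Primer 4 (21 nt, A=3 T=5 G=8 C=5): length 21, outside 22–28 ✗; GC 13/21 = 61.9%, outside 40.8–53.2% ✗ — fails.

Primer 1 and Primer 2.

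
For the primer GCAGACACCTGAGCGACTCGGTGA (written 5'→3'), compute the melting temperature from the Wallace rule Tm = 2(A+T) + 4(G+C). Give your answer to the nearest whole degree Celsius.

Base counts: A=6, T=3, G=8, C=7 (length 24).
Tm = 2·(6+3) + 4·(8+7) = 2·9 + 4·15 = 18 + 60 = 78°C.

78°C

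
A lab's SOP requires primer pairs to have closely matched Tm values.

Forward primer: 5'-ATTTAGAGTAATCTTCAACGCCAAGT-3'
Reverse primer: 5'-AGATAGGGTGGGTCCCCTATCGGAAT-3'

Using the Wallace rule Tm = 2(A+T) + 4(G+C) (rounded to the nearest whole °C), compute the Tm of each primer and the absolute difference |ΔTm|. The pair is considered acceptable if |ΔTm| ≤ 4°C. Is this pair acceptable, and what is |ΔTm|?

|ΔTm| = 10°C; the pair is not acceptable.

Forward: A=9 T=8 G=4 C=5 → Tm = 2·17 + 4·9 = 70°C.
Reverse: A=6 T=6 G=9 C=5 → Tm = 2·12 + 4·14 = 80°C.
|ΔTm| = |70 − 80| = 10°C, > 4°C.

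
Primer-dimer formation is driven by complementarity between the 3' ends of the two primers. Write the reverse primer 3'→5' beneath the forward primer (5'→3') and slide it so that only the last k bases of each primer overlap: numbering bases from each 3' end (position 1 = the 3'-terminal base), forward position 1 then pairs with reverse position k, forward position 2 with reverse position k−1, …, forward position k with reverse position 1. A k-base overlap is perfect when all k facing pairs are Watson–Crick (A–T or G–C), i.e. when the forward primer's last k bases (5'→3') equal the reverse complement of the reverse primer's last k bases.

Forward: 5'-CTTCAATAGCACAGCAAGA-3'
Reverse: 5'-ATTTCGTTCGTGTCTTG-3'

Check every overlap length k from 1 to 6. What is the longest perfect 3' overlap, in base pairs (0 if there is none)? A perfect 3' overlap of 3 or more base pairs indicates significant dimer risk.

Longest perfect overlap: 5 complementary base pairs; significant dimer risk (threshold 3).

Last 6 bases (5'→3') — forward …GCAAGA, reverse …GTCTTG.
Reverse complement of the reverse primer's last 6 bases: CAAGAC; its first k bases are the reverse complement of the reverse primer's last k bases, so a perfect k-base overlap needs the forward primer's last k bases to equal them.
Comparing (forward last k vs required): k=1: A vs C ✗; k=2: GA vs CA ✗; k=3: AGA vs CAA ✗; k=4: AAGA vs CAAG ✗; k=5: CAAGA vs CAAGA ✓; k=6: GCAAGA vs CAAGAC ✗.
Only k = 5 is perfect, so the longest perfect 3' overlap is 5.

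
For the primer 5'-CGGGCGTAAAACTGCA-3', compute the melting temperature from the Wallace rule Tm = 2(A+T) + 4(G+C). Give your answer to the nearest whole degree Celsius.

50°C

Base counts: A=5, T=2, G=5, C=4 (length 16).
Tm = 2·(5+2) + 4·(5+4) = 2·7 + 4·9 = 14 + 36 = 50°C.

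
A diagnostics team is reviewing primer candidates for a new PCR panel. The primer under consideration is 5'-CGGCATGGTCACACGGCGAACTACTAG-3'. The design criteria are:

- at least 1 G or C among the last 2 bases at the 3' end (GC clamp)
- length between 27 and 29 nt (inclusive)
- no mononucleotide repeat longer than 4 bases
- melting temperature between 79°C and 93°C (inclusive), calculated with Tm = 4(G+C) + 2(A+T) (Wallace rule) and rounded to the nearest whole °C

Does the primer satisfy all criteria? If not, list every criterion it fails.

Base counts: A=7, T=4, G=8, C=8 (length 27).
GC clamp: 3' end AG has 1 G/C ✓
length: length 27 ✓
homopolymer run: longest run = 2 ✓
Tm: Tm = 2·11 + 4·16 = 86°C ✓

Meets all criteria.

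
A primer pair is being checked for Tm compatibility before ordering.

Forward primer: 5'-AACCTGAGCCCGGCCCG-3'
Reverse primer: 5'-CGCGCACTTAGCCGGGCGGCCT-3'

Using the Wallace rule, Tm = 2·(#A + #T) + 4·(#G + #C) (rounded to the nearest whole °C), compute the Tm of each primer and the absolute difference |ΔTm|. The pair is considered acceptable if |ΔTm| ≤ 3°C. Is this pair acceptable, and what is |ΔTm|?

Forward: A=3 T=1 G=5 C=8 → Tm = 2·4 + 4·13 = 60°C.
Reverse: A=2 T=3 G=8 C=9 → Tm = 2·5 + 4·17 = 78°C.
|ΔTm| = |60 − 78| = 18°C, > 3°C.

|ΔTm| = 18°C; the pair is not acceptable.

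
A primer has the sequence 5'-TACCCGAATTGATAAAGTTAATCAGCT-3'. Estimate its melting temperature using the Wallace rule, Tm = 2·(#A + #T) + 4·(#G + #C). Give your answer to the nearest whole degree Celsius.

72°C

Base counts: A=10, T=8, G=4, C=5 (length 27).
Tm = 2·(10+8) + 4·(4+5) = 2·18 + 4·9 = 36 + 36 = 72°C.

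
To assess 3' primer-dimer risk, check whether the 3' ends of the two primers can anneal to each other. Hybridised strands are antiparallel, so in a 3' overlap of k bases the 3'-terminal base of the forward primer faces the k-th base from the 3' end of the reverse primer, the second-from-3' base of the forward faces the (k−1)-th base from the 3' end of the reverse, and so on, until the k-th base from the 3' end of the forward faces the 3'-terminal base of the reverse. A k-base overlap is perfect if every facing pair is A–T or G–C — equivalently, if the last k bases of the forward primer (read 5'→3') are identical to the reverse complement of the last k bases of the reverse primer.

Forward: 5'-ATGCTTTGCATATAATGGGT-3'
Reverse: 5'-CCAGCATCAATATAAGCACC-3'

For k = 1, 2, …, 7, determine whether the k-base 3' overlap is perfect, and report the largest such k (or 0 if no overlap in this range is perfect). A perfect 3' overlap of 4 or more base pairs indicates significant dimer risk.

Longest perfect overlap: 3 complementary base pairs; below the dimer-risk threshold (threshold 4).

Last 7 bases (5'→3') — forward …AATGGGT, reverse …AAGCACC.
Reverse complement of the reverse primer's last 7 bases: GGTGCTT; its first k bases are the reverse complement of the reverse primer's last k bases, so a perfect k-base overlap needs the forward primer's last k bases to equal them.
Comparing (forward last k vs required): k=1: T vs G ✗; k=2: GT vs GG ✗; k=3: GGT vs GGT ✓; k=4: GGGT vs GGTG ✗; k=5: TGGGT vs GGTGC ✗; k=6: ATGGGT vs GGTGCT ✗; k=7: AATGGGT vs GGTGCTT ✗.
Only k = 3 is perfect, so the longest perfect 3' overlap is 3.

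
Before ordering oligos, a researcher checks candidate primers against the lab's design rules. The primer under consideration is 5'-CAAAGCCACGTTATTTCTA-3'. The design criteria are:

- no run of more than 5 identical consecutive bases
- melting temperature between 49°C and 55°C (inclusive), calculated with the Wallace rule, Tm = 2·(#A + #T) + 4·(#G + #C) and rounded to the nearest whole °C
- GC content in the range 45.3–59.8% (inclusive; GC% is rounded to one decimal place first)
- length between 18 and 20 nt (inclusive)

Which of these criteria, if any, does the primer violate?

Base counts: A=6, T=6, G=2, C=5 (length 19).
homopolymer run: longest run = 3 ✓
Tm: Tm = 2·12 + 4·7 = 52°C ✓
GC content: GC 7/19 = 36.8%, outside 45.3–59.8% ✗
length: length 19 ✓

Fails: GC content.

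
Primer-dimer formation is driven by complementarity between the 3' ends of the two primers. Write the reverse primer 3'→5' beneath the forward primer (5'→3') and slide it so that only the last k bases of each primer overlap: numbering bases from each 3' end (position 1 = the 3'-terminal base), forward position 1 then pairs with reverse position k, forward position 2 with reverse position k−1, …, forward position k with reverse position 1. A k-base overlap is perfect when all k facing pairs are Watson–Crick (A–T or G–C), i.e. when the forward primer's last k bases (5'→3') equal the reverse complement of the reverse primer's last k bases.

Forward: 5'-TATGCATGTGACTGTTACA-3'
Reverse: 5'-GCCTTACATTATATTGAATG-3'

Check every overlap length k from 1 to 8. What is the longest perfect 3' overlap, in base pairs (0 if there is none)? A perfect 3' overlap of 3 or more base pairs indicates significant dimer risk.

Longest perfect overlap: 2 complementary base pairs; below the dimer-risk threshold (threshold 3).

Last 8 bases (5'→3') — forward …CTGTTACA, reverse …ATTGAATG.
Reverse complement of the reverse primer's last 8 bases: CATTCAAT; its first k bases are the reverse complement of the reverse primer's last k bases, so a perfect k-base overlap needs the forward primer's last k bases to equal them.
Comparing (forward last k vs required): k=1: A vs C ✗; k=2: CA vs CA ✓; k=3: ACA vs CAT ✗; k=4: TACA vs CATT ✗; k=5: TTACA vs CATTC ✗; k=6: GTTACA vs CATTCA ✗; k=7: TGTTACA vs CATTCAA ✗; k=8: CTGTTACA vs CATTCAAT ✗.
Only k = 2 is perfect, so the longest perfect 3' overlap is 2.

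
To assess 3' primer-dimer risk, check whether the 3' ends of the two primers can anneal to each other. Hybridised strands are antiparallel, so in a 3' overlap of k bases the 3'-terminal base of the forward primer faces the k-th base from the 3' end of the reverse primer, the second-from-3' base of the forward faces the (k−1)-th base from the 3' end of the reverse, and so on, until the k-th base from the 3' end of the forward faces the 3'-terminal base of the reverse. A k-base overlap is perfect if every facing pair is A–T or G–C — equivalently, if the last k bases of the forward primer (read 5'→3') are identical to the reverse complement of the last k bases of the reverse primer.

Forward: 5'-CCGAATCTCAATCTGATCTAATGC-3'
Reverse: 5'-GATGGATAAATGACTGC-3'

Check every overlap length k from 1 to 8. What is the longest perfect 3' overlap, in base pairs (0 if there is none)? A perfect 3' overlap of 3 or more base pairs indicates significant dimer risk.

Longest perfect overlap: 2 complementary base pairs; below the dimer-risk threshold (threshold 3).

Last 8 bases (5'→3') — forward …TCTAATGC, reverse …ATGACTGC.
Reverse complement of the reverse primer's last 8 bases: GCAGTCAT; its first k bases are the reverse complement of the reverse primer's last k bases, so a perfect k-base overlap needs the forward primer's last k bases to equal them.
Comparing (forward last k vs required): k=1: C vs G ✗; k=2: GC vs GC ✓; k=3: TGC vs GCA ✗; k=4: ATGC vs GCAG ✗; k=5: AATGC vs GCAGT ✗; k=6: TAATGC vs GCAGTC ✗; k=7: CTAATGC vs GCAGTCA ✗; k=8: TCTAATGC vs GCAGTCAT ✗.
Only k = 2 is perfect, so the longest perfect 3' overlap is 2.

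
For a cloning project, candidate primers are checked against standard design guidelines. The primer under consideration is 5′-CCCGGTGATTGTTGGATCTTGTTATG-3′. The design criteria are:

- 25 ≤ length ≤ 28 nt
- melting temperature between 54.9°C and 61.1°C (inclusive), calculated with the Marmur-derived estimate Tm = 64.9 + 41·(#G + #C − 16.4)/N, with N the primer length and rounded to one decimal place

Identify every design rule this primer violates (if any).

Meets all criteria.

Base counts: A=3, T=11, G=8, C=4 (length 26).
length: length 26 ✓
Tm: Tm = 64.9 + 41·(12 − 16.4)/26 = 58.0°C ✓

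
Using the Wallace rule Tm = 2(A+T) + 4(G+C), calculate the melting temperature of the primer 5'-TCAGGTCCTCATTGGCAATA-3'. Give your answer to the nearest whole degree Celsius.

Base counts: A=5, T=6, G=4, C=5 (length 20).
Tm = 2·(5+6) + 4·(4+5) = 2·11 + 4·9 = 22 + 36 = 58°C.

58°C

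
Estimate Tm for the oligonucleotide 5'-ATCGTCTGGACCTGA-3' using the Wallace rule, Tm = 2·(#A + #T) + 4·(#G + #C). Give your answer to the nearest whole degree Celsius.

Base counts: A=3, T=4, G=4, C=4 (length 15).
Tm = 2·(3+4) + 4·(4+4) = 2·7 + 4·8 = 14 + 32 = 46°C.

46°C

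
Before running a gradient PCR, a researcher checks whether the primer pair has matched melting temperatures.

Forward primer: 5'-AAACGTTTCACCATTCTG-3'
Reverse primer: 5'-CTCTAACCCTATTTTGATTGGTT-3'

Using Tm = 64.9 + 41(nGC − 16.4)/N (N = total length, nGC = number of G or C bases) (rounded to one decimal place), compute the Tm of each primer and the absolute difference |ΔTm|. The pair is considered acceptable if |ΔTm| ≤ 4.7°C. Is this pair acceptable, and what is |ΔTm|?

|ΔTm| = 6.4°C; the pair is not acceptable.

Forward: G+C = 7, N = 18 → Tm = 64.9 + 41·(7 − 16.4)/18 = 43.5°C.
Reverse: G+C = 8, N = 23 → Tm = 64.9 + 41·(8 − 16.4)/23 = 49.9°C.
|ΔTm| = |43.5 − 49.9| = 6.4°C, > 4.7°C.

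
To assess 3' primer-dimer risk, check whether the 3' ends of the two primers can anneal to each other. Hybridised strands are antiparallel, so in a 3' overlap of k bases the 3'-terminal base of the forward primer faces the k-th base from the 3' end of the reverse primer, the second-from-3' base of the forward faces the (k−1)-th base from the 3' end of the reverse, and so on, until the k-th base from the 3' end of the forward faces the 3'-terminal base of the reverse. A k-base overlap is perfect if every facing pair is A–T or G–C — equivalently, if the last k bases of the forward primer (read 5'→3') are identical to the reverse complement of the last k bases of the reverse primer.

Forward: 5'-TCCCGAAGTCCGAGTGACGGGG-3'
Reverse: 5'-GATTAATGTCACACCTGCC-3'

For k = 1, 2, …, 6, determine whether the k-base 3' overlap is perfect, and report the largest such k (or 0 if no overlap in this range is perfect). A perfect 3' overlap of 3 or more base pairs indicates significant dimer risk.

Longest perfect overlap: 2 complementary base pairs; below the dimer-risk threshold (threshold 3).

Last 6 bases (5'→3') — forward …ACGGGG, reverse …CCTGCC.
Reverse complement of the reverse primer's last 6 bases: GGCAGG; its first k bases are the reverse complement of the reverse primer's last k bases, so a perfect k-base overlap needs the forward primer's last k bases to equal them.
Comparing (forward last k vs required): k=1: G vs G ✓; k=2: GG vs GG ✓; k=3: GGG vs GGC ✗; k=4: GGGG vs GGCA ✗; k=5: CGGGG vs GGCAG ✗; k=6: ACGGGG vs GGCAGG ✗.
Perfect overlaps at k = 1, 2; the largest is 2.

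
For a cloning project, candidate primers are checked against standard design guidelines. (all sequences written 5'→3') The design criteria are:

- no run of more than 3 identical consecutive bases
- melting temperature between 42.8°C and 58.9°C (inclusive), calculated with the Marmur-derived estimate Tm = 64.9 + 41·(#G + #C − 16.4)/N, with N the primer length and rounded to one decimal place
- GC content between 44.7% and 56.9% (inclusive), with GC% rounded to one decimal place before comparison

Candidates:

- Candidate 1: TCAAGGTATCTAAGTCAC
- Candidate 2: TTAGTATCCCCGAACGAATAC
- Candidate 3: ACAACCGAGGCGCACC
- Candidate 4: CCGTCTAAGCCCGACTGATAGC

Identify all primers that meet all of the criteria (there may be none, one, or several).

None of the candidates satisfy all criteria.

Candidate 1 (18 nt, A=6 T=5 G=3 C=4): longest run = 2 ✓; Tm = 64.9 + 41·(7 − 16.4)/18 = 43.5°C ✓; GC 7/18 = 38.9%, outside 44.7–56.9% ✗ — fails.
Candidate 2 (21 nt, A=7 T=5 G=3 C=6): longest run = 4, exceeds 3 ✗; Tm = 64.9 + 41·(9 − 16.4)/21 = 50.5°C ✓; GC 9/21 = 42.9%, outside 44.7–56.9% ✗ — fails.
Candidate 3 (16 nt, A=5 T=0 G=4 C=7): longest run = 2 ✓; Tm = 64.9 + 41·(11 − 16.4)/16 = 51.1°C ✓; GC 11/16 = 68.8%, outside 44.7–56.9% ✗ — fails.
Candidate 4 (22 nt, A=5 T=4 G=5 C=8): longest run = 3 ✓; Tm = 64.9 + 41·(13 − 16.4)/22 = 58.6°C ✓; GC 13/22 = 59.1%, outside 44.7–56.9% ✗ — fails.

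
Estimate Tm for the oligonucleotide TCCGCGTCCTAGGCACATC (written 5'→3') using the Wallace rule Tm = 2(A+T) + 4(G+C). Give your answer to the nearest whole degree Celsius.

62°C

Base counts: A=3, T=4, G=4, C=8 (length 19).
Tm = 2·(3+4) + 4·(4+8) = 2·7 + 4·12 = 14 + 48 = 62°C.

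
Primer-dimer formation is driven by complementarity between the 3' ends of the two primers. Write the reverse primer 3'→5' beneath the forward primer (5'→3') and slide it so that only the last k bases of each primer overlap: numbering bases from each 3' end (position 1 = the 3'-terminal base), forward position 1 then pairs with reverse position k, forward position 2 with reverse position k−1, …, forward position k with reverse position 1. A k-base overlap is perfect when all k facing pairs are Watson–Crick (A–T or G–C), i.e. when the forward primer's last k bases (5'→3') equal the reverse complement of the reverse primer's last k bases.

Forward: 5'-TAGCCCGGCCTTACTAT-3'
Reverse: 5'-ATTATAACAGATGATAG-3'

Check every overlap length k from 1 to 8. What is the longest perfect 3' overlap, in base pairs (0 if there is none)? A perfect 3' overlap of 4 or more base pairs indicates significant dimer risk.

Last 8 bases (5'→3') — forward …CTTACTAT, reverse …GATGATAG.
Reverse complement of the reverse primer's last 8 bases: CTATCATC; its first k bases are the reverse complement of the reverse primer's last k bases, so a perfect k-base overlap needs the forward primer's last k bases to equal them.
Comparing (forward last k vs required): k=1: T vs C ✗; k=2: AT vs CT ✗; k=3: TAT vs CTA ✗; k=4: CTAT vs CTAT ✓; k=5: ACTAT vs CTATC ✗; k=6: TACTAT vs CTATCA ✗; k=7: TTACTAT vs CTATCAT ✗; k=8: CTTACTAT vs CTATCATC ✗.
Only k = 4 is perfect, so the longest perfect 3' overlap is 4.

Longest perfect overlap: 4 complementary base pairs; significant dimer risk (threshold 4).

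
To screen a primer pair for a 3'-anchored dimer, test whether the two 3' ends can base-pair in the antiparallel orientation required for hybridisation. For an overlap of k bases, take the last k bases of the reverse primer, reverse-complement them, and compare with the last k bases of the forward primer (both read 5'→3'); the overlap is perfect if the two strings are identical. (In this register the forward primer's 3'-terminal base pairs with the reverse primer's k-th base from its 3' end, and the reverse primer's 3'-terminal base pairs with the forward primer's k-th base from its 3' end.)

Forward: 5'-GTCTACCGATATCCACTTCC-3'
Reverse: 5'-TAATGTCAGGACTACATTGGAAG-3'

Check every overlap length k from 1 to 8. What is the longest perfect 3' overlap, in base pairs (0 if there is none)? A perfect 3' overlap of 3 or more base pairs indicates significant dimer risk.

Longest perfect overlap: 5 complementary base pairs; significant dimer risk (threshold 3).

Last 8 bases (5'→3') — forward …CCACTTCC, reverse …ATTGGAAG.
Reverse complement of the reverse primer's last 8 bases: CTTCCAAT; its first k bases are the reverse complement of the reverse primer's last k bases, so a perfect k-base overlap needs the forward primer's last k bases to equal them.
Comparing (forward last k vs required): k=1: C vs C ✓; k=2: CC vs CT ✗; k=3: TCC vs CTT ✗; k=4: TTCC vs CTTC ✗; k=5: CTTCC vs CTTCC ✓; k=6: ACTTCC vs CTTCCA ✗; k=7: CACTTCC vs CTTCCAA ✗; k=8: CCACTTCC vs CTTCCAAT ✗.
Perfect overlaps at k = 1, 5; the largest is 5.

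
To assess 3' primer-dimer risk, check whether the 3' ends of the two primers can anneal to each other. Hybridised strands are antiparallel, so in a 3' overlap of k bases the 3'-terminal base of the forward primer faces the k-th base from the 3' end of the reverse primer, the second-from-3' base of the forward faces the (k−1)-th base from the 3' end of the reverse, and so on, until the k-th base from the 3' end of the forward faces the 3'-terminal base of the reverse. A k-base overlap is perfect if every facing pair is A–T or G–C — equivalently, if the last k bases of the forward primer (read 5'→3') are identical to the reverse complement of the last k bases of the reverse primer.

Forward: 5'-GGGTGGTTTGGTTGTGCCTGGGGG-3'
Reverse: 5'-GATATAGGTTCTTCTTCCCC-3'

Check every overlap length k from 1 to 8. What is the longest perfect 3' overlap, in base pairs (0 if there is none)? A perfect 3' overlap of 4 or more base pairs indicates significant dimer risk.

Last 8 bases (5'→3') — forward …CCTGGGGG, reverse …TCTTCCCC.
Reverse complement of the reverse primer's last 8 bases: GGGGAAGA; its first k bases are the reverse complement of the reverse primer's last k bases, so a perfect k-base overlap needs the forward primer's last k bases to equal them.
Comparing (forward last k vs required): k=1: G vs G ✓; k=2: GG vs GG ✓; k=3: GGG vs GGG ✓; k=4: GGGG vs GGGG ✓; k=5: GGGGG vs GGGGA ✗; k=6: TGGGGG vs GGGGAA ✗; k=7: CTGGGGG vs GGGGAAG ✗; k=8: CCTGGGGG vs GGGGAAGA ✗.
Perfect overlaps at k = 1, 2, 3, 4; the largest is 4.

Longest perfect overlap: 4 complementary base pairs; significant dimer risk (threshold 4).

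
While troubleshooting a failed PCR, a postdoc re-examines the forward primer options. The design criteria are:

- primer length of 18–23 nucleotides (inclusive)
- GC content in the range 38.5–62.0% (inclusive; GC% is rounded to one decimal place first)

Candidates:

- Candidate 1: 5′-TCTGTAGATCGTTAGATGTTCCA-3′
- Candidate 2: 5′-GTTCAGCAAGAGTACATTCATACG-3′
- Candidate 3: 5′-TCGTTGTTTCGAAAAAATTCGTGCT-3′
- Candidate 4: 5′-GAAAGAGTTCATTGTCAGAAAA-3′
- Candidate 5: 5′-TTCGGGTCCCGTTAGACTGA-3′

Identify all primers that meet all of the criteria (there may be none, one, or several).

Candidate 1 and Candidate 5.

Candidate 1 (23 nt, A=5 T=9 G=5 C=4): length 23 ✓; GC 9/23 = 39.1% ✓ — passes.
Candidate 2 (24 nt, A=8 T=6 G=5 C=5): length 24, outside 18–23 ✗; GC 10/24 = 41.7% ✓ — fails.
Candidate 3 (25 nt, A=6 T=10 G=5 C=4): length 25, outside 18–23 ✗; GC 9/25 = 36.0%, outside 38.5–62.0% ✗ — fails.
Candidate 4 (22 nt, A=10 T=5 G=5 C=2): length 22 ✓; GC 7/22 = 31.8%, outside 38.5–62.0% ✗ — fails.
Candidate 5 (20 nt, A=3 T=6 G=6 C=5): length 20 ✓; GC 11/20 = 55.0% ✓ — passes.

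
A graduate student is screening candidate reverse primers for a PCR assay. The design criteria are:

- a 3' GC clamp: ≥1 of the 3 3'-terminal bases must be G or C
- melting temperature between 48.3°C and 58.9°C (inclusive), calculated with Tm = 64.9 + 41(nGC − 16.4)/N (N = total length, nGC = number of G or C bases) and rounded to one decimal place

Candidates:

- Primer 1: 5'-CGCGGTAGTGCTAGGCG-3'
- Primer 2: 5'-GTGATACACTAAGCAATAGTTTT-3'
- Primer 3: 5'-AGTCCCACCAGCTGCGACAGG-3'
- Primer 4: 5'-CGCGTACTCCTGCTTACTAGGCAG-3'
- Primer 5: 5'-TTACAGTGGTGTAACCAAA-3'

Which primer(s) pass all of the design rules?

Primer 1 only.

Primer 1 (17 nt, A=2 T=3 G=8 C=4): 3' end GCG has 3 G/C ✓; Tm = 64.9 + 41·(12 − 16.4)/17 = 54.3°C ✓ — passes.
Primer 2 (23 nt, A=8 T=8 G=4 C=3): 3' end TTT has 0 G/C, need ≥1 ✗; Tm = 64.9 + 41·(7 − 16.4)/23 = 48.1°C, outside 48.3–58.9°C ✗ — fails.
Primer 3 (21 nt, A=5 T=2 G=6 C=8): 3' end AGG has 2 G/C ✓; Tm = 64.9 + 41·(14 − 16.4)/21 = 60.2°C, outside 48.3–58.9°C ✗ — fails.
Primer 4 (24 nt, A=4 T=6 G=6 C=8): 3' end CAG has 2 G/C ✓; Tm = 64.9 + 41·(14 − 16.4)/24 = 60.8°C, outside 48.3–58.9°C ✗ — fails.
Primer 5 (19 nt, A=7 T=5 G=4 C=3): 3' end AAA has 0 G/C, need ≥1 ✗; Tm = 64.9 + 41·(7 − 16.4)/19 = 44.6°C, outside 48.3–58.9°C ✗ — fails.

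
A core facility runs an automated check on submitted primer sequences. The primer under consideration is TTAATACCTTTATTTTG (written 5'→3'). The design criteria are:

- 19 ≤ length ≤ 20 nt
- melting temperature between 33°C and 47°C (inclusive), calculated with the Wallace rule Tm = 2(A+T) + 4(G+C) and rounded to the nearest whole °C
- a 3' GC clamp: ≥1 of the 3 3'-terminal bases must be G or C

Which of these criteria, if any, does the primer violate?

Base counts: A=4, T=10, G=1, C=2 (length 17).
length: length 17, outside 19–20 ✗
Tm: Tm = 2·14 + 4·3 = 40°C ✓
GC clamp: 3' end TTG has 1 G/C ✓

Fails: length.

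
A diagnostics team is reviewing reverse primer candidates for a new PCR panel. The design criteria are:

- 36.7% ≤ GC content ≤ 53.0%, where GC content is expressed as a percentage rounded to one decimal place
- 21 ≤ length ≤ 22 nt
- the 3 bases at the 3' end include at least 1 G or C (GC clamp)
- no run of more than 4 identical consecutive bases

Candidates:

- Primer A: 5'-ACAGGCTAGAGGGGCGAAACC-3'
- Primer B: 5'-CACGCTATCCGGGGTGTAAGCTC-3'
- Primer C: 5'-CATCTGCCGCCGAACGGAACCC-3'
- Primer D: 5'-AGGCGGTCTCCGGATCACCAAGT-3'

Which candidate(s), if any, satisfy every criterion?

Primer A (21 nt, A=7 T=1 G=8 C=5): GC 13/21 = 61.9%, outside 36.7–53.0% ✗; length 21 ✓; 3' end ACC has 2 G/C ✓; longest run = 4 ✓ — fails.
Primer B (23 nt, A=4 T=5 G=7 C=7): GC 14/23 = 60.9%, outside 36.7–53.0% ✗; length 23, outside 21–22 ✗; 3' end CTC has 2 G/C ✓; longest run = 4 ✓ — fails.
Primer C (22 nt, A=5 T=2 G=5 C=10): GC 15/22 = 68.2%, outside 36.7–53.0% ✗; length 22 ✓; 3' end CCC has 3 G/C ✓; longest run = 3 ✓ — fails.
Primer D (23 nt, A=5 T=4 G=7 C=7): GC 14/23 = 60.9%, outside 36.7–53.0% ✗; length 23, outside 21–22 ✗; 3' end AGT has 1 G/C ✓; longest run = 2 ✓ — fails.

None of the candidates satisfy all criteria.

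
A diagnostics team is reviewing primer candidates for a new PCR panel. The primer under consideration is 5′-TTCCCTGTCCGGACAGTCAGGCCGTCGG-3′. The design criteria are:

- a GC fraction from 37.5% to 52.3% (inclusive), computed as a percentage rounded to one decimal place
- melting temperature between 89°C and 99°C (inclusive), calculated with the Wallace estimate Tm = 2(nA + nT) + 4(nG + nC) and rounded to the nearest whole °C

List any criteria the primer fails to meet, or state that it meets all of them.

Fails: GC content.

Base counts: A=3, T=6, G=9, C=10 (length 28).
GC content: GC 19/28 = 67.9%, outside 37.5–52.3% ✗
Tm: Tm = 2·9 + 4·19 = 94°C ✓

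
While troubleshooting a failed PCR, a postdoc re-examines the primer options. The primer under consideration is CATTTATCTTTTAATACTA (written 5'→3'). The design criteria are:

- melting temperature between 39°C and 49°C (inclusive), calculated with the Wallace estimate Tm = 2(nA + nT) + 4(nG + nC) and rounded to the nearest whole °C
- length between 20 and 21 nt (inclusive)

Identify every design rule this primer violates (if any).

Base counts: A=6, T=10, G=0, C=3 (length 19).
Tm: Tm = 2·16 + 4·3 = 44°C ✓
length: length 19, outside 20–21 ✗

Fails: length.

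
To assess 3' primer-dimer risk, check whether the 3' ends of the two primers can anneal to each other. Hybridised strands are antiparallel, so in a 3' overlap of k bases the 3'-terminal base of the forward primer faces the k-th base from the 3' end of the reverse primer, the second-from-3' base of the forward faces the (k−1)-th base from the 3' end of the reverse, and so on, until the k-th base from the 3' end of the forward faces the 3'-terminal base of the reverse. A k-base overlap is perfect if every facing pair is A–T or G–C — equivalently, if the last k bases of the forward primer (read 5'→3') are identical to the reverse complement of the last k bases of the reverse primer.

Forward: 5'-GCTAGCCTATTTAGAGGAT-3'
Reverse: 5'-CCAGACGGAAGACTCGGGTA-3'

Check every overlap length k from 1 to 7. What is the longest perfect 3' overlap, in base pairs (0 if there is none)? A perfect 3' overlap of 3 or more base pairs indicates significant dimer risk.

Longest perfect overlap: 1 complementary base pair; below the dimer-risk threshold (threshold 3).

Last 7 bases (5'→3') — forward …AGAGGAT, reverse …TCGGGTA.
Reverse complement of the reverse primer's last 7 bases: TACCCGA; its first k bases are the reverse complement of the reverse primer's last k bases, so a perfect k-base overlap needs the forward primer's last k bases to equal them.
Comparing (forward last k vs required): k=1: T vs T ✓; k=2: AT vs TA ✗; k=3: GAT vs TAC ✗; k=4: GGAT vs TACC ✗; k=5: AGGAT vs TACCC ✗; k=6: GAGGAT vs TACCCG ✗; k=7: AGAGGAT vs TACCCGA ✗.
Only k = 1 is perfect, so the longest perfect 3' overlap is 1.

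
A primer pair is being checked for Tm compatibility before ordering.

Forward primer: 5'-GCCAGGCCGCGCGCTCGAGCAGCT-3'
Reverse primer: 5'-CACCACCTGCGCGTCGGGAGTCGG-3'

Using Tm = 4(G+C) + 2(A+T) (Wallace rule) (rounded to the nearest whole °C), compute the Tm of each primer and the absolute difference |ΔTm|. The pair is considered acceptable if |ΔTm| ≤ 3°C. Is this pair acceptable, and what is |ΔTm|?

|ΔTm| = 2°C; the pair is acceptable.

Forward: A=3 T=2 G=9 C=10 → Tm = 2·5 + 4·19 = 86°C.
Reverse: A=3 T=3 G=9 C=9 → Tm = 2·6 + 4·18 = 84°C.
|ΔTm| = |86 − 84| = 2°C, ≤ 3°C.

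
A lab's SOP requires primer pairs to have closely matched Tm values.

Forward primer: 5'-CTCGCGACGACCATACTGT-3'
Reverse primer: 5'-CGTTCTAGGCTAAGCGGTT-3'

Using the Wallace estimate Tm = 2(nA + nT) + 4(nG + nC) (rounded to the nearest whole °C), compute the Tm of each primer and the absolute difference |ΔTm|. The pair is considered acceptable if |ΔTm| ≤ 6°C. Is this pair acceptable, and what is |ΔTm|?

Forward: A=4 T=4 G=4 C=7 → Tm = 2·8 + 4·11 = 60°C.
Reverse: A=3 T=6 G=6 C=4 → Tm = 2·9 + 4·10 = 58°C.
|ΔTm| = |60 − 58| = 2°C, ≤ 6°C.

|ΔTm| = 2°C; the pair is acceptable.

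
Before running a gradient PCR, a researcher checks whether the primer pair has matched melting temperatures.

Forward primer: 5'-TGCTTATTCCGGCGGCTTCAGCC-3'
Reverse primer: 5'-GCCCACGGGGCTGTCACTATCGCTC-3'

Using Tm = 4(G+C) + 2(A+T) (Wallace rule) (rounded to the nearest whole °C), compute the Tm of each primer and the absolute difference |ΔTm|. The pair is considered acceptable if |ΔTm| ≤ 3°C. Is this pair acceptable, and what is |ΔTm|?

|ΔTm| = 10°C; the pair is not acceptable.

Forward: A=2 T=7 G=6 C=8 → Tm = 2·9 + 4·14 = 74°C.
Reverse: A=3 T=5 G=7 C=10 → Tm = 2·8 + 4·17 = 84°C.
|ΔTm| = |74 − 84| = 10°C, > 3°C.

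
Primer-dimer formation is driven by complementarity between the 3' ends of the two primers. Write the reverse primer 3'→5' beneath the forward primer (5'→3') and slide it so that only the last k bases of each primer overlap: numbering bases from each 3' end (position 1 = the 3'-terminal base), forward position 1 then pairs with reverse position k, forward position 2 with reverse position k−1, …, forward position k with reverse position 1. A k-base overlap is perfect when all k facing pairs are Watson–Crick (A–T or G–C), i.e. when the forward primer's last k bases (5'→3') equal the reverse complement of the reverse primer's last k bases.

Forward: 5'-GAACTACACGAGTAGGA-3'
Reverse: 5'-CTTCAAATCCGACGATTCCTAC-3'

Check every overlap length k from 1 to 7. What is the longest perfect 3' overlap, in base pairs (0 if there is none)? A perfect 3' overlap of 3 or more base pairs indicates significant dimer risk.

Last 7 bases (5'→3') — forward …AGTAGGA, reverse …TTCCTAC.
Reverse complement of the reverse primer's last 7 bases: GTAGGAA; its first k bases are the reverse complement of the reverse primer's last k bases, so a perfect k-base overlap needs the forward primer's last k bases to equal them.
Comparing (forward last k vs required): k=1: A vs G ✗; k=2: GA vs GT ✗; k=3: GGA vs GTA ✗; k=4: AGGA vs GTAG ✗; k=5: TAGGA vs GTAGG ✗; k=6: GTAGGA vs GTAGGA ✓; k=7: AGTAGGA vs GTAGGAA ✗.
Only k = 6 is perfect, so the longest perfect 3' overlap is 6.

Longest perfect overlap: 6 complementary base pairs; significant dimer risk (threshold 3).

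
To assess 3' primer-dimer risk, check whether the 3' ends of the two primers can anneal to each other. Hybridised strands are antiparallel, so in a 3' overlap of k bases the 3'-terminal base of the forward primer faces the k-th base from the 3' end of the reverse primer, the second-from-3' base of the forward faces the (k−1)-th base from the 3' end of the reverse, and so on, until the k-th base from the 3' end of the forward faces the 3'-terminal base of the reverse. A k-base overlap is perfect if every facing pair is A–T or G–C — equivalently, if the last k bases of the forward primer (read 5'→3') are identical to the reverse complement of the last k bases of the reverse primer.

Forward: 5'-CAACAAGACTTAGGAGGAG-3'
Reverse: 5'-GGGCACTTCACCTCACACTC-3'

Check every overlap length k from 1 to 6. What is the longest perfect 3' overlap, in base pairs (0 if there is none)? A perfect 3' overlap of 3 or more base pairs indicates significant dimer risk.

Longest perfect overlap: 3 complementary base pairs; significant dimer risk (threshold 3).

Last 6 bases (5'→3') — forward …GAGGAG, reverse …ACACTC.
Reverse complement of the reverse primer's last 6 bases: GAGTGT; its first k bases are the reverse complement of the reverse primer's last k bases, so a perfect k-base overlap needs the forward primer's last k bases to equal them.
Comparing (forward last k vs required): k=1: G vs G ✓; k=2: AG vs GA ✗; k=3: GAG vs GAG ✓; k=4: GGAG vs GAGT ✗; k=5: AGGAG vs GAGTG ✗; k=6: GAGGAG vs GAGTGT ✗.
Perfect overlaps at k = 1, 3; the largest is 3.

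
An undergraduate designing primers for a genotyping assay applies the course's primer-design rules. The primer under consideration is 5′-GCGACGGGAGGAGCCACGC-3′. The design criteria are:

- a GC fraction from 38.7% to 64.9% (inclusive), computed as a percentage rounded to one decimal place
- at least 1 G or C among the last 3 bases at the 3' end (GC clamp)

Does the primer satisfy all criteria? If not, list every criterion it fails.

Fails: GC content.

Base counts: A=4, T=0, G=9, C=6 (length 19).
GC content: GC 15/19 = 78.9%, outside 38.7–64.9% ✗
GC clamp: 3' end CGC has 3 G/C ✓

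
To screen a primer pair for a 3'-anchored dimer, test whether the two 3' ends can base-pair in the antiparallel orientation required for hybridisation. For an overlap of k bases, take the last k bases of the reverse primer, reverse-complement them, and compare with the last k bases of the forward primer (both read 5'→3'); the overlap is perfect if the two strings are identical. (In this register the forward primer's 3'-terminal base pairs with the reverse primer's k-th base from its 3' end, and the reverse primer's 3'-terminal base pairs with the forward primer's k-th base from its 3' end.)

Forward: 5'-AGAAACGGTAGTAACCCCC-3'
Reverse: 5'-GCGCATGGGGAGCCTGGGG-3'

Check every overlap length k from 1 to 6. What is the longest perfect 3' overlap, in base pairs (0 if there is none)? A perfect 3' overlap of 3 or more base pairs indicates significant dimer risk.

Last 6 bases (5'→3') — forward …ACCCCC, reverse …CTGGGG.
Reverse complement of the reverse primer's last 6 bases: CCCCAG; its first k bases are the reverse complement of the reverse primer's last k bases, so a perfect k-base overlap needs the forward primer's last k bases to equal them.
Comparing (forward last k vs required): k=1: C vs C ✓; k=2: CC vs CC ✓; k=3: CCC vs CCC ✓; k=4: CCCC vs CCCC ✓; k=5: CCCCC vs CCCCA ✗; k=6: ACCCCC vs CCCCAG ✗.
Perfect overlaps at k = 1, 2, 3, 4; the largest is 4.

Longest perfect overlap: 4 complementary base pairs; significant dimer risk (threshold 3).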